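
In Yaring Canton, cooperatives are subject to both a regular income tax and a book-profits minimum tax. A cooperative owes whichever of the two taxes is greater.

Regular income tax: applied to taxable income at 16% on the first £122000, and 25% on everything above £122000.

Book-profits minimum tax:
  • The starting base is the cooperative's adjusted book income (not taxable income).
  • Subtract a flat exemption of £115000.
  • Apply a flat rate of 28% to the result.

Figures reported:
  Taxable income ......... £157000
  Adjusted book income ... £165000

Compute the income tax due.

£28270

Book-profits minimum tax:
  Base (adjusted book income): £165000
  Less exemption £115000 → base £50000
  £50000 × 28% = £14000

Regular income tax:
  £122000 × 16% = £19520
  £35000 × 25% = £8750
  → £28270

£28270 > £14000, so the regular income tax governs.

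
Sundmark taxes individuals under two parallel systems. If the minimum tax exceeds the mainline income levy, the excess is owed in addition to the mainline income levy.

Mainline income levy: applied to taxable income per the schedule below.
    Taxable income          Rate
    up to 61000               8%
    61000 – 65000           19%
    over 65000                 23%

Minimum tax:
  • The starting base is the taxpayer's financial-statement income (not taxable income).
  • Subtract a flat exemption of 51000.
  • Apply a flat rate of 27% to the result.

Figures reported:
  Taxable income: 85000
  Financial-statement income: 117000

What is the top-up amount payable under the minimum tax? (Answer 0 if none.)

7580

Mainline income levy:
  61000 × 8% = 4880
  4000 × 19% = 760
  20000 × 23% = 4600
  → 10240

Minimum tax:
  Base (financial-statement income): 117000
  Less exemption 51000 → base 66000
  66000 × 27% = 17820

Excess of minimum tax over mainline income levy: 17820 − 10240 = 7580.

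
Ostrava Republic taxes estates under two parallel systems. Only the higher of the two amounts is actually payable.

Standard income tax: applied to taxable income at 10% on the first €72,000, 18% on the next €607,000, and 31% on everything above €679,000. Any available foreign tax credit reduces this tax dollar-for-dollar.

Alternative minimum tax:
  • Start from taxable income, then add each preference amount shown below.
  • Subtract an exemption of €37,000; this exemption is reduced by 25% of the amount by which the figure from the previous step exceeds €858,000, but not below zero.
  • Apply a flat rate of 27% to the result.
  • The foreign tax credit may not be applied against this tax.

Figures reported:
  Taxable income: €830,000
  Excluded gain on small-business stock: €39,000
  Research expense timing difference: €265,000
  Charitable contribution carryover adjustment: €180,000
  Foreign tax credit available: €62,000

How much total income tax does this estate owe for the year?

€354,780

Alternative minimum tax:
  Adjusted income: €830,000 + €39,000 + €265,000 + €180,000 = €1,314,000
  Exemption: 25% × (€1,314,000 − €858,000) = €114,000 ≥ €37,000, so the exemption is fully phased out
  Base: €1,314,000 − €0 = €1,314,000
  €1,314,000 × 27% = €354,780

Standard income tax:
  €72,000 × 10% = €7,200
  €607,000 × 18% = €109,260
  €151,000 × 31% = €46,810
  → €163,270
  Less foreign tax credit €62,000 → €101,270

€354,780 > €101,270, so the alternative minimum tax is the binding amount.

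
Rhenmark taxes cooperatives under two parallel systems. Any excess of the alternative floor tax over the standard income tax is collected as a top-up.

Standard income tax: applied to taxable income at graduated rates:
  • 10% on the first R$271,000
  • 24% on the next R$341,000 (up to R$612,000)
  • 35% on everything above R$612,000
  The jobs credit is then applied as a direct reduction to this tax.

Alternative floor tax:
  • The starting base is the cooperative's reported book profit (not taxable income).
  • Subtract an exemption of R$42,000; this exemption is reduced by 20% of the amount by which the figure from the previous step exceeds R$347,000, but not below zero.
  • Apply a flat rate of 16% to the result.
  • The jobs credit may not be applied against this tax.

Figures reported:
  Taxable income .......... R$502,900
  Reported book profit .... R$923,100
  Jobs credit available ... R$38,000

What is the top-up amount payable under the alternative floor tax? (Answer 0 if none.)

R$102,940

Standard income tax:
  R$271,000 × 10% = R$27,100
  R$231,900 × 24% = R$55,656
  → R$82,756
  Less jobs credit R$38,000 → R$44,756

Alternative floor tax:
  Base (reported book profit): R$923,100
  Exemption: 20% × (R$923,100 − R$347,000) = R$115,220 ≥ R$42,000, so the exemption is fully phased out
  Base: R$923,100 − R$0 = R$923,100
  R$923,100 × 16% = R$147,696

Excess of alternative floor tax over standard income tax: R$147,696 − R$44,756 = R$102,940.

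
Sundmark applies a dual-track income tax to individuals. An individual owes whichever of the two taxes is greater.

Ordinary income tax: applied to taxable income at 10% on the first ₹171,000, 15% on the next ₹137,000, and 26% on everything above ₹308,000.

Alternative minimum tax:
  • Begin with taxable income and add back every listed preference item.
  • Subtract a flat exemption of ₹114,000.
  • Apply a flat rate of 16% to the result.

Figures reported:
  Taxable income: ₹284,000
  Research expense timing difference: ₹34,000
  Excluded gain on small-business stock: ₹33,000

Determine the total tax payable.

Alternative minimum tax:
  Adjusted income: ₹284,000 + ₹34,000 + ₹33,000 = ₹351,000
  Less exemption ₹114,000 → base ₹237,000
  ₹237,000 × 16% = ₹37,920

Ordinary income tax:
  ₹171,000 × 10% = ₹17,100
  ₹113,000 × 15% = ₹16,950
  → ₹34,050

₹37,920 > ₹34,050, so the alternative minimum tax is the binding amount.

₹37,920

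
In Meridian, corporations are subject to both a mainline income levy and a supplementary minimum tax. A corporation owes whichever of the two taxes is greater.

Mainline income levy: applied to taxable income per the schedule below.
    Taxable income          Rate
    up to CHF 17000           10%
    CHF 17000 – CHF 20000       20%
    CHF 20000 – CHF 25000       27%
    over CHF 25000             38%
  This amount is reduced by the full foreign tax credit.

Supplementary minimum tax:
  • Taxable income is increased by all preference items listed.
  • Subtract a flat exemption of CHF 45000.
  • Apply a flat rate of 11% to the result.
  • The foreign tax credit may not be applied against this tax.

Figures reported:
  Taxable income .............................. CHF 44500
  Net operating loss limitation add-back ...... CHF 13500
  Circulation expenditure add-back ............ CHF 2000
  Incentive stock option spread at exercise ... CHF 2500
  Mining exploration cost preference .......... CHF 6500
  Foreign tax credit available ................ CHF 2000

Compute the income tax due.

CHF 9060

Mainline income levy:
  CHF 17000 × 10% = CHF 1700
  CHF 3000 × 20% = CHF 600
  CHF 5000 × 27% = CHF 1350
  CHF 19500 × 38% = CHF 7410
  → CHF 11060
  Less foreign tax credit CHF 2000 → CHF 9060

Supplementary minimum tax:
  Adjusted income: CHF 44500 + CHF 13500 + CHF 2000 + CHF 2500 + CHF 6500 = CHF 69000
  Less exemption CHF 45000 → base CHF 24000
  CHF 24000 × 11% = CHF 2640

CHF 9060 > CHF 2640, so the mainline income levy governs.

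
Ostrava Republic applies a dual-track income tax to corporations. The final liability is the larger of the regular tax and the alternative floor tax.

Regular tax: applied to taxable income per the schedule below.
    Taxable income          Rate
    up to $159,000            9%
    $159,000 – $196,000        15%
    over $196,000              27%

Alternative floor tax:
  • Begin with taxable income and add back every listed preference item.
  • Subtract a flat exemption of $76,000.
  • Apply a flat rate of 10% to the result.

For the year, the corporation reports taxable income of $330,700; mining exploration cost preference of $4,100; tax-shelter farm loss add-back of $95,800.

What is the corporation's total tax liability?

$56,229

Regular tax:
  $159,000 × 9% = $14,310
  $37,000 × 15% = $5,550
  $134,700 × 27% = $36,369
  → $56,229

Alternative floor tax:
  Adjusted income: $330,700 + $4,100 + $95,800 = $430,600
  Less exemption $76,000 → base $354,600
  $354,600 × 10% = $35,460

$56,229 > $35,460, so the regular tax governs.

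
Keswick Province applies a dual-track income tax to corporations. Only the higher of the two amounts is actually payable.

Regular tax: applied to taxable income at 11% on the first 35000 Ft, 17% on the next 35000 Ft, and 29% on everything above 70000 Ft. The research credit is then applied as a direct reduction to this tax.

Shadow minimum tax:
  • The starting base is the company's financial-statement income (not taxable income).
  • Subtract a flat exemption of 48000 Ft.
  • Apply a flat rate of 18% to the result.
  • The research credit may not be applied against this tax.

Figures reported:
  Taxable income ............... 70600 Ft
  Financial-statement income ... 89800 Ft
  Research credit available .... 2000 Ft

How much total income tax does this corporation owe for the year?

7974 Ft

Regular tax:
  35000 Ft × 11% = 3850 Ft
  35000 Ft × 17% = 5950 Ft
  600 Ft × 29% = 174 Ft
  → 9974 Ft
  Less research credit 2000 Ft → 7974 Ft

Shadow minimum tax:
  Base (financial-statement income): 89800 Ft
  Less exemption 48000 Ft → base 41800 Ft
  41800 Ft × 18% = 7524 Ft

7974 Ft > 7524 Ft, so the regular tax governs.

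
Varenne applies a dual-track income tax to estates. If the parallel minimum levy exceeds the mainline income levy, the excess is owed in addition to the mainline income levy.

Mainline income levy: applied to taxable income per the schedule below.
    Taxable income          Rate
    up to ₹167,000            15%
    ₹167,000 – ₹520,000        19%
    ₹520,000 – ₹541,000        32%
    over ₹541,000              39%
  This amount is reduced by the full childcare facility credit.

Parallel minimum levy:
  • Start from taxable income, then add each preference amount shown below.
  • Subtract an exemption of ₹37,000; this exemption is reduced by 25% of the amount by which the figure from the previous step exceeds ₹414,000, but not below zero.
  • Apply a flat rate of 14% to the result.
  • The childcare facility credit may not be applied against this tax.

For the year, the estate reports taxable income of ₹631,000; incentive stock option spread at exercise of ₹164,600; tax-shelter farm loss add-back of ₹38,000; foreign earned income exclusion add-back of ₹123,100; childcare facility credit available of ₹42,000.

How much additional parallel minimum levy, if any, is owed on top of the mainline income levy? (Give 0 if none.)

Mainline income levy:
  ₹167,000 × 15% = ₹25,050
  ₹353,000 × 19% = ₹67,070
  ₹21,000 × 32% = ₹6,720
  ₹90,000 × 39% = ₹35,100
  → ₹133,940
  Less childcare facility credit ₹42,000 → ₹91,940

Parallel minimum levy:
  Adjusted income: ₹631,000 + ₹164,600 + ₹38,000 + ₹123,100 = ₹956,700
  Exemption: 25% × (₹956,700 − ₹414,000) = ₹135,675 ≥ ₹37,000, so the exemption is fully phased out
  Base: ₹956,700 − ₹0 = ₹956,700
  ₹956,700 × 14% = ₹133,938

Excess of parallel minimum levy over mainline income levy: ₹133,938 − ₹91,940 = ₹41,998.

₹41,998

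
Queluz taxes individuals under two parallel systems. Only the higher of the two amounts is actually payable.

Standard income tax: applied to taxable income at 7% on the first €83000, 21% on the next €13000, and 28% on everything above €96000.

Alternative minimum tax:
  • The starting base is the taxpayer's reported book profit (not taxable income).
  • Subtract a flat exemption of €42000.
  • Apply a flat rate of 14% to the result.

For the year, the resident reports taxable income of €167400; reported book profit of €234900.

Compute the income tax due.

€28532

Alternative minimum tax:
  Base (reported book profit): €234900
  Less exemption €42000 → base €192900
  €192900 × 14% = €27006

Standard income tax:
  €83000 × 7% = €5810
  €13000 × 21% = €2730
  €71400 × 28% = €19992
  → €28532

€28532 > €27006, so the standard income tax governs.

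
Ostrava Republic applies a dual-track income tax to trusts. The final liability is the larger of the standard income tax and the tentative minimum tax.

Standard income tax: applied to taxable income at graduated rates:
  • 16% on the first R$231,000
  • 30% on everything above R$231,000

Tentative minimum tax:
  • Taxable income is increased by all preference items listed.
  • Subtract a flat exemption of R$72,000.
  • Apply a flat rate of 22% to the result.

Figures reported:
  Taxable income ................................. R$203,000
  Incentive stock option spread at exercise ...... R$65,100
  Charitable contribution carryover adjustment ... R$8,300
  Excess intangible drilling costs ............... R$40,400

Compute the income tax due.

R$53,856

Standard income tax:
  R$203,000 × 16% = R$32,480

Tentative minimum tax:
  Adjusted income: R$203,000 + R$65,100 + R$8,300 + R$40,400 = R$316,800
  Less exemption R$72,000 → base R$244,800
  R$244,800 × 22% = R$53,856

R$53,856 > R$32,480, so the tentative minimum tax is the binding amount.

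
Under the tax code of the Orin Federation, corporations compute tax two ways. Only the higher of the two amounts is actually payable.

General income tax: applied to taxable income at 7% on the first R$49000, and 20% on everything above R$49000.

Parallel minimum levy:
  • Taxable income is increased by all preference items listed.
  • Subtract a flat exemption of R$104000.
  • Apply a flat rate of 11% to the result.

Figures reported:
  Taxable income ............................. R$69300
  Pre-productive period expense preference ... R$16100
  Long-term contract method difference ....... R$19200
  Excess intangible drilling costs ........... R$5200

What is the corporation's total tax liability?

R$7490

General income tax:
  R$49000 × 7% = R$3430
  R$20300 × 20% = R$4060
  → R$7490

Parallel minimum levy:
  Adjusted income: R$69300 + R$16100 + R$19200 + R$5200 = R$109800
  Less exemption R$104000 → base R$5800
  R$5800 × 11% = R$638

R$7490 > R$638, so the general income tax governs.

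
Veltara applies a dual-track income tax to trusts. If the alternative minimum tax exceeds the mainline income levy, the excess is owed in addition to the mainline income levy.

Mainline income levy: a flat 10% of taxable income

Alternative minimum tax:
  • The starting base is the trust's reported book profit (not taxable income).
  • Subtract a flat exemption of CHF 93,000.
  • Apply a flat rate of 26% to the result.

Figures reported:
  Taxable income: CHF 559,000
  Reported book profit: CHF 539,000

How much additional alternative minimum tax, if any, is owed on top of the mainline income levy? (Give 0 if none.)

CHF 60,060

Alternative minimum tax:
  Base (reported book profit): CHF 539,000
  Less exemption CHF 93,000 → base CHF 446,000
  CHF 446,000 × 26% = CHF 115,960

Mainline income levy:
  CHF 559,000 × 10% = CHF 55,900

Excess of alternative minimum tax over mainline income levy: CHF 115,960 − CHF 55,900 = CHF 60,060.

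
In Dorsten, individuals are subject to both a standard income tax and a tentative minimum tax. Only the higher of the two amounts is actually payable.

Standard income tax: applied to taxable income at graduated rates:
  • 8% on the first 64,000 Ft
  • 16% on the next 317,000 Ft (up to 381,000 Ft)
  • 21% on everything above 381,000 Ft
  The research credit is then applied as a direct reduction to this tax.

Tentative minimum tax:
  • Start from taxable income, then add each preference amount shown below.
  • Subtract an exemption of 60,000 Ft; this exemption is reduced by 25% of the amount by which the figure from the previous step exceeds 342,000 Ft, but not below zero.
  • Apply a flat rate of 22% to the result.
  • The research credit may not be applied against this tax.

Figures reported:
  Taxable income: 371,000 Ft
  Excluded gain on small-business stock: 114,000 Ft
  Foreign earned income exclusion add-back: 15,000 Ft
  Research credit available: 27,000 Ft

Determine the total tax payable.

105,490 Ft

Tentative minimum tax:
  Adjusted income: 371,000 Ft + 114,000 Ft + 15,000 Ft = 500,000 Ft
  Exemption: 60,000 Ft − 25% × (500,000 Ft − 342,000 Ft) = 60,000 Ft − 39,500 Ft = 20,500 Ft
  Base: 500,000 Ft − 20,500 Ft = 479,500 Ft
  479,500 Ft × 22% = 105,490 Ft

Standard income tax:
  64,000 Ft × 8% = 5,120 Ft
  307,000 Ft × 16% = 49,120 Ft
  → 54,240 Ft
  Less research credit 27,000 Ft → 27,240 Ft

105,490 Ft > 27,240 Ft, so the tentative minimum tax is the binding amount.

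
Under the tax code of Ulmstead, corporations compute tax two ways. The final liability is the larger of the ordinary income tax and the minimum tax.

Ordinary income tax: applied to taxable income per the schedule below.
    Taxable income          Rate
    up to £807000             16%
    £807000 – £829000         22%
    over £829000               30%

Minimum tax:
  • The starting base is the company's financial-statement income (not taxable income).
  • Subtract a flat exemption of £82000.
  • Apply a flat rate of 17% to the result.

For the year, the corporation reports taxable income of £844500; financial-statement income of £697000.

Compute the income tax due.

Ordinary income tax:
  £807000 × 16% = £129120
  £22000 × 22% = £4840
  £15500 × 30% = £4650
  → £138610

Minimum tax:
  Base (financial-statement income): £697000
  Less exemption £82000 → base £615000
  £615000 × 17% = £104550

£138610 > £104550, so the ordinary income tax governs.

£138610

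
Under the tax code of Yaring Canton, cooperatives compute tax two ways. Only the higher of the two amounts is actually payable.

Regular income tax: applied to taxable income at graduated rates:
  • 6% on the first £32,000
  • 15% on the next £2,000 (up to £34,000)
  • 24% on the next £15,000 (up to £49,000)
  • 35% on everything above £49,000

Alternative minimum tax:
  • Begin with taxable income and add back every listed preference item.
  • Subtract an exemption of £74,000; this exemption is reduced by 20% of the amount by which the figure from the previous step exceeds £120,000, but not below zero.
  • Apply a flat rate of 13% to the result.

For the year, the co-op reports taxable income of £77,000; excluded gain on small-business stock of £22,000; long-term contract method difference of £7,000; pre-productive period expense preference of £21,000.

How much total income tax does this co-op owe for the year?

Alternative minimum tax:
  Adjusted income: £77,000 + £22,000 + £7,000 + £21,000 = £127,000
  Exemption: £74,000 − 20% × (£127,000 − £120,000) = £74,000 − £1,400 = £72,600
  Base: £127,000 − £72,600 = £54,400
  £54,400 × 13% = £7,072

Regular income tax:
  £32,000 × 6% = £1,920
  £2,000 × 15% = £300
  £15,000 × 24% = £3,600
  £28,000 × 35% = £9,800
  → £15,620

£15,620 > £7,072, so the regular income tax governs.

£15,620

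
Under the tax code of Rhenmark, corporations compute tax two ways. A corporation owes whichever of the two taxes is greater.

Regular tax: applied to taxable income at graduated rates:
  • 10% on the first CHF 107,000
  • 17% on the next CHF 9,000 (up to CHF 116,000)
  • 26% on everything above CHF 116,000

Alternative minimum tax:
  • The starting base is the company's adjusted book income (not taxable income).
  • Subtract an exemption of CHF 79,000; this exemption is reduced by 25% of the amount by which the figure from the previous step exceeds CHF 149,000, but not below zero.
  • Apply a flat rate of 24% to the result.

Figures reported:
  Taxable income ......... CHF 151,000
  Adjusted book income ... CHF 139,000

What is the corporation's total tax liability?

CHF 21,330

Alternative minimum tax:
  Base (adjusted book income): CHF 139,000
  Exemption: CHF 139,000 ≤ CHF 149,000, so full CHF 79,000 applies
  Base: CHF 139,000 − CHF 79,000 = CHF 60,000
  CHF 60,000 × 24% = CHF 14,400

Regular tax:
  CHF 107,000 × 10% = CHF 10,700
  CHF 9,000 × 17% = CHF 1,530
  CHF 35,000 × 26% = CHF 9,100
  → CHF 21,330

CHF 21,330 > CHF 14,400, so the regular tax governs.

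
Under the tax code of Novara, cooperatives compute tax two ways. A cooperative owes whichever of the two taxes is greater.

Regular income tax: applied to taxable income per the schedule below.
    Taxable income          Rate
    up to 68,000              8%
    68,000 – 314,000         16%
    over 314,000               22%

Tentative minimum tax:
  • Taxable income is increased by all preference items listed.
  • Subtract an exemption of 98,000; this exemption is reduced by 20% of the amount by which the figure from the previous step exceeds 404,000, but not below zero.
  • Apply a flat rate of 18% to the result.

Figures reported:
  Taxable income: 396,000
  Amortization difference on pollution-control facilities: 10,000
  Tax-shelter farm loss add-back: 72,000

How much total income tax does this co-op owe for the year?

Tentative minimum tax:
  Adjusted income: 396,000 + 10,000 + 72,000 = 478,000
  Exemption: 98,000 − 20% × (478,000 − 404,000) = 98,000 − 14,800 = 83,200
  Base: 478,000 − 83,200 = 394,800
  394,800 × 18% = 71,064

Regular income tax:
  68,000 × 8% = 5,440
  246,000 × 16% = 39,360
  82,000 × 22% = 18,040
  → 62,840

71,064 > 62,840, so the tentative minimum tax is the binding amount.

71,064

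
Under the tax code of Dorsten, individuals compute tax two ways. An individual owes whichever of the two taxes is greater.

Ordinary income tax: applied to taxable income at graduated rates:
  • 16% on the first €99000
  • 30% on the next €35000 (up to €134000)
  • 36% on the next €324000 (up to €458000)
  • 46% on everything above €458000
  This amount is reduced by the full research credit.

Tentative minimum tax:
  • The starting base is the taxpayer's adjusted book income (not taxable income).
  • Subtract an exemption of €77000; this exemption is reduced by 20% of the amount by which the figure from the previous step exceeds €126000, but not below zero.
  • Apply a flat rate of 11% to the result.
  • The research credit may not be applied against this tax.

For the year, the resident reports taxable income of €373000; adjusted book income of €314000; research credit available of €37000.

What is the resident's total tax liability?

Ordinary income tax:
  €99000 × 16% = €15840
  €35000 × 30% = €10500
  €239000 × 36% = €86040
  → €112380
  Less research credit €37000 → €75380

Tentative minimum tax:
  Base (adjusted book income): €314000
  Exemption: €77000 − 20% × (€314000 − €126000) = €77000 − €37600 = €39400
  Base: €314000 − €39400 = €274600
  €274600 × 11% = €30206

€75380 > €30206, so the ordinary income tax governs.

€75380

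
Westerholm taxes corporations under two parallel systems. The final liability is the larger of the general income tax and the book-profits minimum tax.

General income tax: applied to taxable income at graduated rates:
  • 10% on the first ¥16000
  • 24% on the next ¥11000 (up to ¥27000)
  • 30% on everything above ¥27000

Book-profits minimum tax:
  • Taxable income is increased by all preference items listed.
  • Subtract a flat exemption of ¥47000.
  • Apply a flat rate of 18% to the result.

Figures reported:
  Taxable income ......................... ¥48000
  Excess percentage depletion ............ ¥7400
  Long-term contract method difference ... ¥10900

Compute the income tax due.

General income tax:
  ¥16000 × 10% = ¥1600
  ¥11000 × 24% = ¥2640
  ¥21000 × 30% = ¥6300
  → ¥10540

Book-profits minimum tax:
  Adjusted income: ¥48000 + ¥7400 + ¥10900 = ¥66300
  Less exemption ¥47000 → base ¥19300
  ¥19300 × 18% = ¥3474

¥10540 > ¥3474, so the general income tax governs.

¥10540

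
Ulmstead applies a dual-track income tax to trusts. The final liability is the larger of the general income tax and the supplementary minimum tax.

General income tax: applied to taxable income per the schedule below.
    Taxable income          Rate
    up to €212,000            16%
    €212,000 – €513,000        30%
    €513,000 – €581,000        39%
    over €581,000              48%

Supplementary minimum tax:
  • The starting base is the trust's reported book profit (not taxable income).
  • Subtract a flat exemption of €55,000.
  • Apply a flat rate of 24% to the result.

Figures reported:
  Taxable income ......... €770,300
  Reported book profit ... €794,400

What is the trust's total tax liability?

€241,604

General income tax:
  €212,000 × 16% = €33,920
  €301,000 × 30% = €90,300
  €68,000 × 39% = €26,520
  €189,300 × 48% = €90,864
  → €241,604

Supplementary minimum tax:
  Base (reported book profit): €794,400
  Less exemption €55,000 → base €739,400
  €739,400 × 24% = €177,456

€241,604 > €177,456, so the general income tax governs.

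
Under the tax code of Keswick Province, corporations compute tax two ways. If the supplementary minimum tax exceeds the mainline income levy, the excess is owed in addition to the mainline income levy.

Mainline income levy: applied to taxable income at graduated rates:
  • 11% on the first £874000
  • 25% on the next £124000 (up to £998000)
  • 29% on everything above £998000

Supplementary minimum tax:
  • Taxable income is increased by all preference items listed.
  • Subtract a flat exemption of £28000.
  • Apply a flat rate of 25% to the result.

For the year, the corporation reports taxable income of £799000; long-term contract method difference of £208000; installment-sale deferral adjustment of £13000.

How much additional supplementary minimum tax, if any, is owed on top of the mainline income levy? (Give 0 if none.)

Supplementary minimum tax:
  Adjusted income: £799000 + £208000 + £13000 = £1020000
  Less exemption £28000 → base £992000
  £992000 × 25% = £248000

Mainline income levy:
  £799000 × 11% = £87890

Excess of supplementary minimum tax over mainline income levy: £248000 − £87890 = £160110.

£160110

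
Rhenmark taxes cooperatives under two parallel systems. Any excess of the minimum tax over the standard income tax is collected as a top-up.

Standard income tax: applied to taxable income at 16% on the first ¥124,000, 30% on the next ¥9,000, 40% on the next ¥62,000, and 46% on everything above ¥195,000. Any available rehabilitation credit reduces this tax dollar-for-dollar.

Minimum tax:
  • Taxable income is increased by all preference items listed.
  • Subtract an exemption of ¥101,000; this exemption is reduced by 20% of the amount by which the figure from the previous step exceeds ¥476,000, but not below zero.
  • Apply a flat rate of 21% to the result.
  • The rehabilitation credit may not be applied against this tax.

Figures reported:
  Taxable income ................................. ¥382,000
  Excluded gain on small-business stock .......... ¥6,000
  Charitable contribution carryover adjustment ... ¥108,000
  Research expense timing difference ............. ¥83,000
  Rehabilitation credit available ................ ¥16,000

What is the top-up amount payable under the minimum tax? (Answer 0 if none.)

¥0

Minimum tax:
  Adjusted income: ¥382,000 + ¥6,000 + ¥108,000 + ¥83,000 = ¥579,000
  Exemption: ¥101,000 − 20% × (¥579,000 − ¥476,000) = ¥101,000 − ¥20,600 = ¥80,400
  Base: ¥579,000 − ¥80,400 = ¥498,600
  ¥498,600 × 21% = ¥104,706

Standard income tax:
  ¥124,000 × 16% = ¥19,840
  ¥9,000 × 30% = ¥2,700
  ¥62,000 × 40% = ¥24,800
  ¥187,000 × 46% = ¥86,020
  → ¥133,360
  Less rehabilitation credit ¥16,000 → ¥117,360

¥104,706 ≤ ¥117,360, so no add-on is due.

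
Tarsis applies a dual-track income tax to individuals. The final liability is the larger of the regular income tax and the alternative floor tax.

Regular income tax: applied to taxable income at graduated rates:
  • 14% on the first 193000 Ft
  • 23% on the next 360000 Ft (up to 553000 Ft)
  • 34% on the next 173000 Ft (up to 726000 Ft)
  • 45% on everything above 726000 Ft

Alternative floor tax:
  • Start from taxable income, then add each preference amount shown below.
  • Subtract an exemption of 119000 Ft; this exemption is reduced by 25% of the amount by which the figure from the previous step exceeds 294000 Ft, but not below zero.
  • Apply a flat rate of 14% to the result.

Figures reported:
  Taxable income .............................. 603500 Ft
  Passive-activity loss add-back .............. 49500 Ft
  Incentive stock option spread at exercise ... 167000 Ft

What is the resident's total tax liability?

126990 Ft

Regular income tax:
  193000 Ft × 14% = 27020 Ft
  360000 Ft × 23% = 82800 Ft
  50500 Ft × 34% = 17170 Ft
  → 126990 Ft

Alternative floor tax:
  Adjusted income: 603500 Ft + 49500 Ft + 167000 Ft = 820000 Ft
  Exemption: 25% × (820000 Ft − 294000 Ft) = 131500 Ft ≥ 119000 Ft, so the exemption is fully phased out
  Base: 820000 Ft − 0 Ft = 820000 Ft
  820000 Ft × 14% = 114800 Ft

126990 Ft > 114800 Ft, so the regular income tax governs.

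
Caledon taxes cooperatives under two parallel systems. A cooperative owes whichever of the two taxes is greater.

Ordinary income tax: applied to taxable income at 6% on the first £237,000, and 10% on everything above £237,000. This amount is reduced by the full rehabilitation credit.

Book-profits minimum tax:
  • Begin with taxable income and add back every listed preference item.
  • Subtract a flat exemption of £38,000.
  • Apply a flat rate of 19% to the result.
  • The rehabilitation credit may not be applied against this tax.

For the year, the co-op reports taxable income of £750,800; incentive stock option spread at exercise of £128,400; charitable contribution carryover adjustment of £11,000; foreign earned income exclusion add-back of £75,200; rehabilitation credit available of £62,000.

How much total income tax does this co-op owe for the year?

£176,206

Ordinary income tax:
  £237,000 × 6% = £14,220
  £513,800 × 10% = £51,380
  → £65,600
  Less rehabilitation credit £62,000 → £3,600

Book-profits minimum tax:
  Adjusted income: £750,800 + £128,400 + £11,000 + £75,200 = £965,400
  Less exemption £38,000 → base £927,400
  £927,400 × 19% = £176,206

£176,206 > £3,600, so the book-profits minimum tax is the binding amount.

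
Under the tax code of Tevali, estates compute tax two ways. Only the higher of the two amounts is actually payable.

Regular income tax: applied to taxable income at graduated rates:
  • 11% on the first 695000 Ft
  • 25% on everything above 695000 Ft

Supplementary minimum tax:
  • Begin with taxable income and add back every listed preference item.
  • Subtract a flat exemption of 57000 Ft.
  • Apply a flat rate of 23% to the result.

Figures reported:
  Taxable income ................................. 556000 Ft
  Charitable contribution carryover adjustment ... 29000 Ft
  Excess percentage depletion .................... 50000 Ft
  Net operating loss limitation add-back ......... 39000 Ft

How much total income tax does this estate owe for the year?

Regular income tax:
  556000 Ft × 11% = 61160 Ft

Supplementary minimum tax:
  Adjusted income: 556000 Ft + 29000 Ft + 50000 Ft + 39000 Ft = 674000 Ft
  Less exemption 57000 Ft → base 617000 Ft
  617000 Ft × 23% = 141910 Ft

141910 Ft > 61160 Ft, so the supplementary minimum tax is the binding amount.

141910 Ft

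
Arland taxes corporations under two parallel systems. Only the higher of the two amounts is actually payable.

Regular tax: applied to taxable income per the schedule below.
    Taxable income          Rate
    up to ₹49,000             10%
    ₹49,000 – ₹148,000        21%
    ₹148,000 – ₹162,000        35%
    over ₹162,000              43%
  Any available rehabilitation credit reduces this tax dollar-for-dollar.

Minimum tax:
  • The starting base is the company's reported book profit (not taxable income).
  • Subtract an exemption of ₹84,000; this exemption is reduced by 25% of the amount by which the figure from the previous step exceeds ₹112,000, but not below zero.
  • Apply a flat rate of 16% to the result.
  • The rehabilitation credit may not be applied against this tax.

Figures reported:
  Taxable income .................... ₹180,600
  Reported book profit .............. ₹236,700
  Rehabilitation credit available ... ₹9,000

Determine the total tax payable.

₹29,588

Regular tax:
  ₹49,000 × 10% = ₹4,900
  ₹99,000 × 21% = ₹20,790
  ₹14,000 × 35% = ₹4,900
  ₹18,600 × 43% = ₹7,998
  → ₹38,588
  Less rehabilitation credit ₹9,000 → ₹29,588

Minimum tax:
  Base (reported book profit): ₹236,700
  Exemption: ₹84,000 − 25% × (₹236,700 − ₹112,000) = ₹84,000 − ₹31,175 = ₹52,825
  Base: ₹236,700 − ₹52,825 = ₹183,875
  ₹183,875 × 16% = ₹29,420

₹29,588 > ₹29,420, so the regular tax governs.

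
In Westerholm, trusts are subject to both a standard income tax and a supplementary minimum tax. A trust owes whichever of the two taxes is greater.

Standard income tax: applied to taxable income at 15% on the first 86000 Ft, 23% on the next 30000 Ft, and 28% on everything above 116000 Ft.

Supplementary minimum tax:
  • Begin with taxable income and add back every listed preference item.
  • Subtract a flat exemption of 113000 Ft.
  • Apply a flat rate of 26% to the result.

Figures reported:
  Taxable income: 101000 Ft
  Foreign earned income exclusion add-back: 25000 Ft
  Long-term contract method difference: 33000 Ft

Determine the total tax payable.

16350 Ft

Supplementary minimum tax:
  Adjusted income: 101000 Ft + 25000 Ft + 33000 Ft = 159000 Ft
  Less exemption 113000 Ft → base 46000 Ft
  46000 Ft × 26% = 11960 Ft

Standard income tax:
  86000 Ft × 15% = 12900 Ft
  15000 Ft × 23% = 3450 Ft
  → 16350 Ft

16350 Ft > 11960 Ft, so the standard income tax governs.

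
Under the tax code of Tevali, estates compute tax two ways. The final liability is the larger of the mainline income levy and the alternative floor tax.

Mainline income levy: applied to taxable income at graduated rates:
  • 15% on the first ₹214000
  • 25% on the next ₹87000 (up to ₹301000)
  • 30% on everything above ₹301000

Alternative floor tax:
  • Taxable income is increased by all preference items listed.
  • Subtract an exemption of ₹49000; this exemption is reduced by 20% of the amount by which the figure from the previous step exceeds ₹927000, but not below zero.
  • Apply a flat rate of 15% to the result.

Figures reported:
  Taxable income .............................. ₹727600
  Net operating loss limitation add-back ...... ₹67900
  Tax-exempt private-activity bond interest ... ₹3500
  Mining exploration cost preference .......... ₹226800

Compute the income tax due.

₹181830

Alternative floor tax:
  Adjusted income: ₹727600 + ₹67900 + ₹3500 + ₹226800 = ₹1025800
  Exemption: ₹49000 − 20% × (₹1025800 − ₹927000) = ₹49000 − ₹19760 = ₹29240
  Base: ₹1025800 − ₹29240 = ₹996560
  ₹996560 × 15% = ₹149484

Mainline income levy:
  ₹214000 × 15% = ₹32100
  ₹87000 × 25% = ₹21750
  ₹426600 × 30% = ₹127980
  → ₹181830

₹181830 > ₹149484, so the mainline income levy governs.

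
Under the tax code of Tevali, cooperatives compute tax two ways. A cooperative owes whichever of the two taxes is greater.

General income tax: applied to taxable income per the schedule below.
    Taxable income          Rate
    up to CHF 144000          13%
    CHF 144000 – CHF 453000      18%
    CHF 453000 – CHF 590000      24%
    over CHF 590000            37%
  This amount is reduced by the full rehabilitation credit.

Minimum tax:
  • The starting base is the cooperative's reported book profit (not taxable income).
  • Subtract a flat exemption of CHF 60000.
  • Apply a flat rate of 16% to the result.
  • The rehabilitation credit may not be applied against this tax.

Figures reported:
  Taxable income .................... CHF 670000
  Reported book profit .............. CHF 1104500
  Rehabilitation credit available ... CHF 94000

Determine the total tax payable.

General income tax:
  CHF 144000 × 13% = CHF 18720
  CHF 309000 × 18% = CHF 55620
  CHF 137000 × 24% = CHF 32880
  CHF 80000 × 37% = CHF 29600
  → CHF 136820
  Less rehabilitation credit CHF 94000 → CHF 42820

Minimum tax:
  Base (reported book profit): CHF 1104500
  Less exemption CHF 60000 → base CHF 1044500
  CHF 1044500 × 16% = CHF 167120

CHF 167120 > CHF 42820, so the minimum tax is the binding amount.

CHF 167120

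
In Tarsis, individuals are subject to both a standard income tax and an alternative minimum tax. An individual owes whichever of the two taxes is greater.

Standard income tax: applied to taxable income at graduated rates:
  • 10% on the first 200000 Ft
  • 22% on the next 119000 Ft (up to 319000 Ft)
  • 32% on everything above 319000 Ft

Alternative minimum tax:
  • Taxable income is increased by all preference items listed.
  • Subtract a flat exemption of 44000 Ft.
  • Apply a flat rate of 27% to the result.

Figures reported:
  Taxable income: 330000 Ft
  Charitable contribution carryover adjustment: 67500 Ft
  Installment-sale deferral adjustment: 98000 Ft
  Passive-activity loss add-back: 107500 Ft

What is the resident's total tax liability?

150930 Ft

Alternative minimum tax:
  Adjusted income: 330000 Ft + 67500 Ft + 98000 Ft + 107500 Ft = 603000 Ft
  Less exemption 44000 Ft → base 559000 Ft
  559000 Ft × 27% = 150930 Ft

Standard income tax:
  200000 Ft × 10% = 20000 Ft
  119000 Ft × 22% = 26180 Ft
  11000 Ft × 32% = 3520 Ft
  → 49700 Ft

150930 Ft > 49700 Ft, so the alternative minimum tax is the binding amount.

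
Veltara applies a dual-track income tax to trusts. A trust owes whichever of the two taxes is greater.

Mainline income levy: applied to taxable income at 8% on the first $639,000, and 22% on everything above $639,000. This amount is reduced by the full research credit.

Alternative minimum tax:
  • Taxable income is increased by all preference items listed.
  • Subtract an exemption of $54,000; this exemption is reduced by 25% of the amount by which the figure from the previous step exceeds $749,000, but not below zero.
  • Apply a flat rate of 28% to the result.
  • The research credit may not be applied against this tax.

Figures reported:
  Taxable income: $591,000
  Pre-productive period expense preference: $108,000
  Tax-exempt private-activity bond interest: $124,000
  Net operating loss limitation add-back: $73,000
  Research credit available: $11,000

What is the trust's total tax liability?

$246,050

Mainline income levy:
  $591,000 × 8% = $47,280
  Less research credit $11,000 → $36,280

Alternative minimum tax:
  Adjusted income: $591,000 + $108,000 + $124,000 + $73,000 = $896,000
  Exemption: $54,000 − 25% × ($896,000 − $749,000) = $54,000 − $36,750 = $17,250
  Base: $896,000 − $17,250 = $878,750
  $878,750 × 28% = $246,050

$246,050 > $36,280, so the alternative minimum tax is the binding amount.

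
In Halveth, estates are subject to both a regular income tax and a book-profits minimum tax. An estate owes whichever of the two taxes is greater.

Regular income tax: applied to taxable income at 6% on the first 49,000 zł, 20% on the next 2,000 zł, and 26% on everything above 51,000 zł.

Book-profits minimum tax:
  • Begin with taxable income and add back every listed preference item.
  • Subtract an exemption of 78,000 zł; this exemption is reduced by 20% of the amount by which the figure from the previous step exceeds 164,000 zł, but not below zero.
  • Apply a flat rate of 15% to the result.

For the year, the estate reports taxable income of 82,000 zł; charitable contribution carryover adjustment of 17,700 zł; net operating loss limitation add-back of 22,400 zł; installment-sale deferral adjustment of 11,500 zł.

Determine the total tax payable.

11,400 zł

Regular income tax:
  49,000 zł × 6% = 2,940 zł
  2,000 zł × 20% = 400 zł
  31,000 zł × 26% = 8,060 zł
  → 11,400 zł

Book-profits minimum tax:
  Adjusted income: 82,000 zł + 17,700 zł + 22,400 zł + 11,500 zł = 133,600 zł
  Exemption: 133,600 zł ≤ 164,000 zł, so full 78,000 zł applies
  Base: 133,600 zł − 78,000 zł = 55,600 zł
  55,600 zł × 15% = 8,340 zł

11,400 zł > 8,340 zł, so the regular income tax governs.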